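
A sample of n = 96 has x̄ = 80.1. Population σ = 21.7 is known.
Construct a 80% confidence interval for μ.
(77.26, 82.94)

z-interval (σ known):
z* = 1.282 for 80% confidence

Margin of error = z* · σ/√n = 1.282 · 21.7/√96 = 2.84

CI: (80.1 - 2.84, 80.1 + 2.84) = (77.26, 82.94)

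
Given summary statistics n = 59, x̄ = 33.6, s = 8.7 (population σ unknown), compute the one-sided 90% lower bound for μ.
μ ≥ 32.13

Lower bound (one-sided):
t* = 1.296 (one-sided for 90%)
Lower bound = x̄ - t* · s/√n = 33.6 - 1.296 · 8.7/√59 = 32.13

We are 90% confident that μ ≥ 32.13.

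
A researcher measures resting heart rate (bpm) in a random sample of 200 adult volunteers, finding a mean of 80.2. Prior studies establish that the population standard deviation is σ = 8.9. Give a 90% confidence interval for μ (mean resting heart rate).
(79.16, 81.24)

z-interval (σ known):
z* = 1.645 for 90% confidence

Margin of error = z* · σ/√n = 1.645 · 8.9/√200 = 1.04

CI: (80.2 - 1.04, 80.2 + 1.04) = (79.16, 81.24)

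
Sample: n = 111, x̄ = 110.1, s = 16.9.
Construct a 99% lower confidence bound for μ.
μ ≥ 106.31

Lower bound (one-sided):
t* = 2.361 (one-sided for 99%)
Lower bound = x̄ - t* · s/√n = 110.1 - 2.361 · 16.9/√111 = 106.31

We are 99% confident that μ ≥ 106.31.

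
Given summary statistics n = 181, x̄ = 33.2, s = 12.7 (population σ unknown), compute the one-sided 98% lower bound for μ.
μ ≥ 31.25

Lower bound (one-sided):
t* = 2.069 (one-sided for 98%)
Lower bound = x̄ - t* · s/√n = 33.2 - 2.069 · 12.7/√181 = 31.25

We are 98% confident that μ ≥ 31.25.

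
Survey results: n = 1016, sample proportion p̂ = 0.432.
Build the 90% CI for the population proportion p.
(0.406, 0.458)

Proportion CI:
SE = √(p̂(1-p̂)/n) = √(0.432 · 0.568 / 1016) = 0.01554

z* = 1.645
Margin = z* · SE = 1.645 · 0.01554 = 0.0256

CI: 0.432 ± 0.0256 = (0.406, 0.458)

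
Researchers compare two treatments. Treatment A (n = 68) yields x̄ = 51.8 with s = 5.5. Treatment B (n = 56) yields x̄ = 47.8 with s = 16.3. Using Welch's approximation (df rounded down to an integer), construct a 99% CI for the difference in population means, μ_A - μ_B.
(-2.05, 10.05)

Difference: x̄₁ - x̄₂ = 4.00
SE = √(s₁²/n₁ + s₂²/n₂) = √(5.5²/68 + 16.3²/56) = 2.2780
df = 65.33 → 65 (Welch–Satterthwaite, rounded down)
t* = 2.654

CI: 4.00 ± 2.654 · 2.2780 = 4.00 ± 6.05 = (-2.05, 10.05)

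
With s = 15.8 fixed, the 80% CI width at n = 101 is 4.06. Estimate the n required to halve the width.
n ≈ 404

CI width ∝ 1/√n
To reduce width by factor 2, need √n to grow by 2 → need 2² = 4 times as many samples.

Current: n = 101, width = 4.06
New: n = 404, width ≈ 2.02

Width reduced by factor of 4.06/2.02 = 2.01.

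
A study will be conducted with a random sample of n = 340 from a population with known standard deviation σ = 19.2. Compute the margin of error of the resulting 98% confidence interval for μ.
Margin of error = 2.42

Margin of error = z* · σ/√n
= 2.326 · 19.2/√340
= 2.326 · 19.2/18.4391
= 2.42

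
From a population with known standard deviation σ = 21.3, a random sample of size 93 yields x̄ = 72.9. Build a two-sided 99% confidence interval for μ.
(67.21, 78.59)

z-interval (σ known):
z* = 2.576 for 99% confidence

Margin of error = z* · σ/√n = 2.576 · 21.3/√93 = 5.69

CI: (72.9 - 5.69, 72.9 + 5.69) = (67.21, 78.59)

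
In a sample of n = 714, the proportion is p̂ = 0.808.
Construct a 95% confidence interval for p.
(0.779, 0.837)

Proportion CI:
SE = √(p̂(1-p̂)/n) = √(0.808 · 0.192 / 714) = 0.01474

z* = 1.960
Margin = z* · SE = 1.960 · 0.01474 = 0.0289

CI: 0.808 ± 0.0289 = (0.779, 0.837)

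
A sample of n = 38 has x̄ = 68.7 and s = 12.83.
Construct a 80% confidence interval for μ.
(65.98, 71.42)

t-interval (σ unknown):
df = n - 1 = 37
t* = 1.305 for 80% confidence

Margin of error = t* · s/√n = 1.305 · 12.83/√38 = 2.72

CI: (65.98, 71.42)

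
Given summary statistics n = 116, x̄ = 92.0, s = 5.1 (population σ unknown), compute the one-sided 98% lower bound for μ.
μ ≥ 91.02

Lower bound (one-sided):
t* = 2.077 (one-sided for 98%)
Lower bound = x̄ - t* · s/√n = 92.0 - 2.077 · 5.1/√116 = 91.02

We are 98% confident that μ ≥ 91.02.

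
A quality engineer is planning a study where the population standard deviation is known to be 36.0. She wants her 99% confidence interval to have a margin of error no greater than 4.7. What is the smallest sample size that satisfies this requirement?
n ≥ 390

For margin E ≤ 4.7:
n ≥ (z* · σ / E)²
n ≥ (2.576 · 36.0 / 4.7)²
n ≥ 389.31

Minimum n = 390 (rounding up)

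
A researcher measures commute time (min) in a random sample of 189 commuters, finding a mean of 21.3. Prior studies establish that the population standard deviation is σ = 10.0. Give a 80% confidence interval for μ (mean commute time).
(20.37, 22.23)

z-interval (σ known):
z* = 1.282 for 80% confidence

Margin of error = z* · σ/√n = 1.282 · 10.0/√189 = 0.93

CI: (21.3 - 0.93, 21.3 + 0.93) = (20.37, 22.23)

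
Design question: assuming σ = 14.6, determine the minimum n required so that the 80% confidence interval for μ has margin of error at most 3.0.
n ≥ 39

For margin E ≤ 3.0:
n ≥ (z* · σ / E)²
n ≥ (1.282 · 14.6 / 3.0)²
n ≥ 38.93

Minimum n = 39 (rounding up)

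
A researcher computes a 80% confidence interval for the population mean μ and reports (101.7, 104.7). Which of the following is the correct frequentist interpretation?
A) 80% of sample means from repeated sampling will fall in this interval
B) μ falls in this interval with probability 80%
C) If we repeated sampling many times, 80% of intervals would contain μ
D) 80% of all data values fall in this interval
C

A) Wrong — coverage applies to intervals containing μ, not to future x̄ values.
B) Wrong — μ is fixed; the randomness lives in the interval, not in μ.
C) Correct — this is the frequentist long-run coverage interpretation.
D) Wrong — a CI is about the parameter μ, not individual data values.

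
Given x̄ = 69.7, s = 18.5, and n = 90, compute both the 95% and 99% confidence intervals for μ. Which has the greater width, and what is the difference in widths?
99% CI is wider by 2.52

df = 89
95% CI: t* = 1.987, (65.83, 73.57), width = 2 · t* · s/√n = 7.75
99% CI: t* = 2.632, (64.57, 74.83), width = 2 · t* · s/√n = 10.27

The 99% CI is wider by 10.27 - 7.75 = 2.52.
Higher confidence requires a wider interval.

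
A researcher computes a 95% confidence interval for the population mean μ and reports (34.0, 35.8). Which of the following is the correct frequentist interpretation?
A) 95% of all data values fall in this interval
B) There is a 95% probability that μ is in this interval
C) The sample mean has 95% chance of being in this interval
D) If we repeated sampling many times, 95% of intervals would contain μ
D

A) Wrong — a CI is about the parameter μ, not individual data values.
B) Wrong — μ is fixed; the randomness lives in the interval, not in μ.
C) Wrong — x̄ is observed and sits in the interval by construction.
D) Correct — this is the frequentist long-run coverage interpretation.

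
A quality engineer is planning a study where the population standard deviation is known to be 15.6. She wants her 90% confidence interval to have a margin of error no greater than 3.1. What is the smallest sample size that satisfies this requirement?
n ≥ 69

For margin E ≤ 3.1:
n ≥ (z* · σ / E)²
n ≥ (1.645 · 15.6 / 3.1)²
n ≥ 68.53

Minimum n = 69 (rounding up)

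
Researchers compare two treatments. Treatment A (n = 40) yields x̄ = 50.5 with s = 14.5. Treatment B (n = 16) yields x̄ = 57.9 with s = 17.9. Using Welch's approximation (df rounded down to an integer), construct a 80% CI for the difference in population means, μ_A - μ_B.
(-14.03, -0.77)

Difference: x̄₁ - x̄₂ = -7.40
SE = √(s₁²/n₁ + s₂²/n₂) = √(14.5²/40 + 17.9²/16) = 5.0281
df = 23.29 → 23 (Welch–Satterthwaite, rounded down)
t* = 1.319

CI: -7.40 ± 1.319 · 5.0281 = -7.40 ± 6.63 = (-14.03, -0.77)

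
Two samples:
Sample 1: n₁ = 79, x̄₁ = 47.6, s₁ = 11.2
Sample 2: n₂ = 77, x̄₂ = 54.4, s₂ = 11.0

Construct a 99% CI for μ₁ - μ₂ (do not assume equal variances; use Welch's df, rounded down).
(-11.44, -2.16)

Difference: x̄₁ - x̄₂ = -6.80
SE = √(s₁²/n₁ + s₂²/n₂) = √(11.2²/79 + 11.0²/77) = 1.7774
df = 153.99 → 153 (Welch–Satterthwaite, rounded down)
t* = 2.608

CI: -6.80 ± 2.608 · 1.7774 = -6.80 ± 4.64 = (-11.44, -2.16)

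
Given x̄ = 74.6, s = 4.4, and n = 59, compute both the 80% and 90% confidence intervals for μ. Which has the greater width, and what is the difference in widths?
90% CI is wider by 0.44

df = 58
80% CI: t* = 1.296, (73.86, 75.34), width = 2 · t* · s/√n = 1.48
90% CI: t* = 1.672, (73.64, 75.56), width = 2 · t* · s/√n = 1.92

The 90% CI is wider by 1.92 - 1.48 = 0.44.
Higher confidence requires a wider interval.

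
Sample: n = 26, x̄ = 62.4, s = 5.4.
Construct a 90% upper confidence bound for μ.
μ ≤ 63.79

Upper bound (one-sided):
t* = 1.316 (one-sided for 90%)
Upper bound = x̄ + t* · s/√n = 62.4 + 1.316 · 5.4/√26 = 63.79

We are 90% confident that μ ≤ 63.79.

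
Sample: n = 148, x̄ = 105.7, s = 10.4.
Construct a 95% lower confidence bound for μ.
μ ≥ 104.29

Lower bound (one-sided):
t* = 1.655 (one-sided for 95%)
Lower bound = x̄ - t* · s/√n = 105.7 - 1.655 · 10.4/√148 = 104.29

We are 95% confident that μ ≥ 104.29.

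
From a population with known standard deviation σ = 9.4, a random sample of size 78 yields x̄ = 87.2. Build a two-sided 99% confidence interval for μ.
(84.46, 89.94)

z-interval (σ known):
z* = 2.576 for 99% confidence

Margin of error = z* · σ/√n = 2.576 · 9.4/√78 = 2.74

CI: (87.2 - 2.74, 87.2 + 2.74) = (84.46, 89.94)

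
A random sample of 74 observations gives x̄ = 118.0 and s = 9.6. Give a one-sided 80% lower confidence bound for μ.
μ ≥ 117.05

Lower bound (one-sided):
t* = 0.847 (one-sided for 80%)
Lower bound = x̄ - t* · s/√n = 118.0 - 0.847 · 9.6/√74 = 117.05

We are 80% confident that μ ≥ 117.05.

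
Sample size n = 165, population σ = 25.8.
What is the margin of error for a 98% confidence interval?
Margin of error = 4.67

Margin of error = z* · σ/√n
= 2.326 · 25.8/√165
= 2.326 · 25.8/12.8452
= 4.67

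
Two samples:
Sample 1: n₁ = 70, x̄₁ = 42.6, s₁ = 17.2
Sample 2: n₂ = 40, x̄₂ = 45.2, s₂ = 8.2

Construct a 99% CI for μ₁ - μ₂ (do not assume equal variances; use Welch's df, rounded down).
(-8.98, 3.78)

Difference: x̄₁ - x̄₂ = -2.60
SE = √(s₁²/n₁ + s₂²/n₂) = √(17.2²/70 + 8.2²/40) = 2.4305
df = 105.32 → 105 (Welch–Satterthwaite, rounded down)
t* = 2.623

CI: -2.60 ± 2.623 · 2.4305 = -2.60 ± 6.38 = (-8.98, 3.78)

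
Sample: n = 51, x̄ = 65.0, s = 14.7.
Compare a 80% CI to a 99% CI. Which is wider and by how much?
99% CI is wider by 5.67

df = 50
80% CI: t* = 1.299, (62.33, 67.67), width = 2 · t* · s/√n = 5.35
99% CI: t* = 2.678, (59.49, 70.51), width = 2 · t* · s/√n = 11.02

The 99% CI is wider by 11.02 - 5.35 = 5.67.
Higher confidence requires a wider interval.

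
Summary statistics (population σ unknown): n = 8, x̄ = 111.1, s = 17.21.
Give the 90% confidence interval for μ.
(99.57, 122.63)

t-interval (σ unknown):
df = n - 1 = 7
t* = 1.895 for 90% confidence

Margin of error = t* · s/√n = 1.895 · 17.21/√8 = 11.53

CI: (99.57, 122.63)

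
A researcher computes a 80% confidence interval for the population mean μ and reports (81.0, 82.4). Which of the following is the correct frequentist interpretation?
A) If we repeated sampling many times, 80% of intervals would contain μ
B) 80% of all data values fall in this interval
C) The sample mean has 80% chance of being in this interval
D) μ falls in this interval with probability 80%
A

A) Correct — this is the frequentist long-run coverage interpretation.
B) Wrong — a CI is about the parameter μ, not individual data values.
C) Wrong — x̄ is observed and sits in the interval by construction.
D) Wrong — μ is fixed; the randomness lives in the interval, not in μ.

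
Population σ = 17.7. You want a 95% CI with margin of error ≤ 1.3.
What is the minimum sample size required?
n ≥ 713

For margin E ≤ 1.3:
n ≥ (z* · σ / E)²
n ≥ (1.960 · 17.7 / 1.3)²
n ≥ 712.15

Minimum n = 713 (rounding up)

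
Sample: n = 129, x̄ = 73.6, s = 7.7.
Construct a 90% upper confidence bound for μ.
μ ≤ 74.47

Upper bound (one-sided):
t* = 1.288 (one-sided for 90%)
Upper bound = x̄ + t* · s/√n = 73.6 + 1.288 · 7.7/√129 = 74.47

We are 90% confident that μ ≤ 74.47.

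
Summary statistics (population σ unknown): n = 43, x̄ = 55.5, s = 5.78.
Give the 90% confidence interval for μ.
(54.02, 56.98)

t-interval (σ unknown):
df = n - 1 = 42
t* = 1.682 for 90% confidence

Margin of error = t* · s/√n = 1.682 · 5.78/√43 = 1.48

CI: (54.02, 56.98)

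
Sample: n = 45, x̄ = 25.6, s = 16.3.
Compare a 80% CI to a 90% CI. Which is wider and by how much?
90% CI is wider by 1.84

df = 44
80% CI: t* = 1.301, (22.44, 28.76), width = 2 · t* · s/√n = 6.32
90% CI: t* = 1.680, (21.52, 29.68), width = 2 · t* · s/√n = 8.16

The 90% CI is wider by 8.16 - 6.32 = 1.84.
Higher confidence requires a wider interval.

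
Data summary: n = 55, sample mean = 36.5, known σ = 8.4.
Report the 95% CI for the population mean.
(34.28, 38.72)

z-interval (σ known):
z* = 1.960 for 95% confidence

Margin of error = z* · σ/√n = 1.960 · 8.4/√55 = 2.22

CI: (36.5 - 2.22, 36.5 + 2.22) = (34.28, 38.72)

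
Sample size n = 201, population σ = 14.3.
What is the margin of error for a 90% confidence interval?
Margin of error = 1.66

Margin of error = z* · σ/√n
= 1.645 · 14.3/√201
= 1.645 · 14.3/14.1774
= 1.66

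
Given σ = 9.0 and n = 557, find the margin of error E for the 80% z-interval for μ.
Margin of error = 0.49

Margin of error = z* · σ/√n
= 1.282 · 9.0/√557
= 1.282 · 9.0/23.6008
= 0.49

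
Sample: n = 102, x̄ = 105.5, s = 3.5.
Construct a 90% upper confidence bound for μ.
μ ≤ 105.95

Upper bound (one-sided):
t* = 1.290 (one-sided for 90%)
Upper bound = x̄ + t* · s/√n = 105.5 + 1.290 · 3.5/√102 = 105.95

We are 90% confident that μ ≤ 105.95.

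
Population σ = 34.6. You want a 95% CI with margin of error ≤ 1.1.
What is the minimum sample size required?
n ≥ 3801

For margin E ≤ 1.1:
n ≥ (z* · σ / E)²
n ≥ (1.960 · 34.6 / 1.1)²
n ≥ 3800.83

Minimum n = 3801 (rounding up)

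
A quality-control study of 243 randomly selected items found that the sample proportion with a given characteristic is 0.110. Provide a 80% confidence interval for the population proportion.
(0.084, 0.136)

Proportion CI:
SE = √(p̂(1-p̂)/n) = √(0.110 · 0.890 / 243) = 0.02007

z* = 1.282
Margin = z* · SE = 1.282 · 0.02007 = 0.0257

CI: 0.110 ± 0.0257 = (0.084, 0.136)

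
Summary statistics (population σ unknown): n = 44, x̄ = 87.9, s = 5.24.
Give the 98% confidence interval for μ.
(85.99, 89.81)

t-interval (σ unknown):
df = n - 1 = 43
t* = 2.416 for 98% confidence

Margin of error = t* · s/√n = 2.416 · 5.24/√44 = 1.91

CI: (85.99, 89.81)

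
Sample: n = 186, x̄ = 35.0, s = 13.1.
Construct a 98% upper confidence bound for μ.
μ ≤ 36.99

Upper bound (one-sided):
t* = 2.068 (one-sided for 98%)
Upper bound = x̄ + t* · s/√n = 35.0 + 2.068 · 13.1/√186 = 36.99

We are 98% confident that μ ≤ 36.99.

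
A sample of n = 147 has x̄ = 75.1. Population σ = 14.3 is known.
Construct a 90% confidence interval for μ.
(73.16, 77.04)

z-interval (σ known):
z* = 1.645 for 90% confidence

Margin of error = z* · σ/√n = 1.645 · 14.3/√147 = 1.94

CI: (75.1 - 1.94, 75.1 + 1.94) = (73.16, 77.04)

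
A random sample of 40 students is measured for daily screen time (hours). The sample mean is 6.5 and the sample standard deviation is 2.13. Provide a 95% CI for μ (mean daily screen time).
(5.82, 7.18)

t-interval (σ unknown):
df = n - 1 = 39
t* = 2.023 for 95% confidence

Margin of error = t* · s/√n = 2.023 · 2.13/√40 = 0.68

CI: (5.82, 7.18)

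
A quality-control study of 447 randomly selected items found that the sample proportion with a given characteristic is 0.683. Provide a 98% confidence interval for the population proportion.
(0.632, 0.734)

Proportion CI:
SE = √(p̂(1-p̂)/n) = √(0.683 · 0.317 / 447) = 0.02201

z* = 2.326
Margin = z* · SE = 2.326 · 0.02201 = 0.0512

CI: 0.683 ± 0.0512 = (0.632, 0.734)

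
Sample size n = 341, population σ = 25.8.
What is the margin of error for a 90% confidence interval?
Margin of error = 2.30

Margin of error = z* · σ/√n
= 1.645 · 25.8/√341
= 1.645 · 25.8/18.4662
= 2.30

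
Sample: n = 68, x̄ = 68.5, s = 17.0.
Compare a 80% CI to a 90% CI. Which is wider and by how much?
90% CI is wider by 1.54

df = 67
80% CI: t* = 1.294, (65.83, 71.17), width = 2 · t* · s/√n = 5.34
90% CI: t* = 1.668, (65.06, 71.94), width = 2 · t* · s/√n = 6.88

The 90% CI is wider by 6.88 - 5.34 = 1.54.
Higher confidence requires a wider interval.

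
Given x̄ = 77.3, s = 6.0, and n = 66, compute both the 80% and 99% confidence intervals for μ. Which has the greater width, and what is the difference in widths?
99% CI is wider by 2.01

df = 65
80% CI: t* = 1.295, (76.34, 78.26), width = 2 · t* · s/√n = 1.91
99% CI: t* = 2.654, (75.34, 79.26), width = 2 · t* · s/√n = 3.92

The 99% CI is wider by 3.92 - 1.91 = 2.01.
Higher confidence requires a wider interval.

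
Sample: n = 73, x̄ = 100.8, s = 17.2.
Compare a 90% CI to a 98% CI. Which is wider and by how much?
98% CI is wider by 2.87

df = 72
90% CI: t* = 1.666, (97.45, 104.15), width = 2 · t* · s/√n = 6.71
98% CI: t* = 2.379, (96.01, 105.59), width = 2 · t* · s/√n = 9.58

The 98% CI is wider by 9.58 - 6.71 = 2.87.
Higher confidence requires a wider interval.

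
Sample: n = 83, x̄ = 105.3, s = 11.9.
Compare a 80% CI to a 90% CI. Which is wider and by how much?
90% CI is wider by 0.97

df = 82
80% CI: t* = 1.292, (103.61, 106.99), width = 2 · t* · s/√n = 3.38
90% CI: t* = 1.664, (103.13, 107.47), width = 2 · t* · s/√n = 4.35

The 90% CI is wider by 4.35 - 3.38 = 0.97.
Higher confidence requires a wider interval.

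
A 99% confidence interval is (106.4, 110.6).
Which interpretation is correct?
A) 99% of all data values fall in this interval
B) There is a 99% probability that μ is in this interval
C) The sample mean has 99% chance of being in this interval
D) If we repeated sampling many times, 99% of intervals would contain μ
D

A) Wrong — a CI is about the parameter μ, not individual data values.
B) Wrong — μ is fixed; the randomness lives in the interval, not in μ.
C) Wrong — x̄ is observed and sits in the interval by construction.
D) Correct — this is the frequentist long-run coverage interpretation.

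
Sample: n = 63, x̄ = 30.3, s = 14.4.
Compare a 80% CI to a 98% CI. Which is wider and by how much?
98% CI is wider by 3.96

df = 62
80% CI: t* = 1.295, (27.95, 32.65), width = 2 · t* · s/√n = 4.70
98% CI: t* = 2.388, (25.97, 34.63), width = 2 · t* · s/√n = 8.66

The 98% CI is wider by 8.66 - 4.70 = 3.96.
Higher confidence requires a wider interval.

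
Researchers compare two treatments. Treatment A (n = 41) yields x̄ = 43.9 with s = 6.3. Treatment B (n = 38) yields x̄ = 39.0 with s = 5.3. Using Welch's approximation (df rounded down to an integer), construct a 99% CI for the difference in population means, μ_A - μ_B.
(1.45, 8.35)

Difference: x̄₁ - x̄₂ = 4.90
SE = √(s₁²/n₁ + s₂²/n₂) = √(6.3²/41 + 5.3²/38) = 1.3066
df = 76.31 → 76 (Welch–Satterthwaite, rounded down)
t* = 2.642

CI: 4.90 ± 2.642 · 1.3066 = 4.90 ± 3.45 = (1.45, 8.35)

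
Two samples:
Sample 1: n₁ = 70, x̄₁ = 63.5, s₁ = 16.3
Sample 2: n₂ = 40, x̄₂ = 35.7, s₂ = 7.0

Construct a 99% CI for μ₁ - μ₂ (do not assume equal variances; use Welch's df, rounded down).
(21.92, 33.68)

Difference: x̄₁ - x̄₂ = 27.80
SE = √(s₁²/n₁ + s₂²/n₂) = √(16.3²/70 + 7.0²/40) = 2.2407
df = 101.94 → 101 (Welch–Satterthwaite, rounded down)
t* = 2.625

CI: 27.80 ± 2.625 · 2.2407 = 27.80 ± 5.88 = (21.92, 33.68)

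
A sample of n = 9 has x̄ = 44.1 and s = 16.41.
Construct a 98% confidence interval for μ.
(28.26, 59.94)

t-interval (σ unknown):
df = n - 1 = 8
t* = 2.896 for 98% confidence

Margin of error = t* · s/√n = 2.896 · 16.41/√9 = 15.84

CI: (28.26, 59.94)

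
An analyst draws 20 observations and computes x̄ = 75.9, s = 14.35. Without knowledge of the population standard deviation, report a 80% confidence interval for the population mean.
(71.64, 80.16)

t-interval (σ unknown):
df = n - 1 = 19
t* = 1.328 for 80% confidence

Margin of error = t* · s/√n = 1.328 · 14.35/√20 = 4.26

CI: (71.64, 80.16)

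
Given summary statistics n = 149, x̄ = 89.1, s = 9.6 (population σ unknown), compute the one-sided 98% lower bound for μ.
μ ≥ 87.47

Lower bound (one-sided):
t* = 2.072 (one-sided for 98%)
Lower bound = x̄ - t* · s/√n = 89.1 - 2.072 · 9.6/√149 = 87.47

We are 98% confident that μ ≥ 87.47.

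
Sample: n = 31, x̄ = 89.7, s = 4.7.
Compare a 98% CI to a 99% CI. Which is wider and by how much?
99% CI is wider by 0.49

df = 30
98% CI: t* = 2.457, (87.63, 91.77), width = 2 · t* · s/√n = 4.15
99% CI: t* = 2.750, (87.38, 92.02), width = 2 · t* · s/√n = 4.64

The 99% CI is wider by 4.64 - 4.15 = 0.49.
Higher confidence requires a wider interval.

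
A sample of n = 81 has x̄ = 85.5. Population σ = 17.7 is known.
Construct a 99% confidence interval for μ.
(80.43, 90.57)

z-interval (σ known):
z* = 2.576 for 99% confidence

Margin of error = z* · σ/√n = 2.576 · 17.7/√81 = 5.07

CI: (85.5 - 5.07, 85.5 + 5.07) = (80.43, 90.57)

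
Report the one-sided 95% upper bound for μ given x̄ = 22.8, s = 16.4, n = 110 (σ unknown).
μ ≤ 25.39

Upper bound (one-sided):
t* = 1.659 (one-sided for 95%)
Upper bound = x̄ + t* · s/√n = 22.8 + 1.659 · 16.4/√110 = 25.39

We are 95% confident that μ ≤ 25.39.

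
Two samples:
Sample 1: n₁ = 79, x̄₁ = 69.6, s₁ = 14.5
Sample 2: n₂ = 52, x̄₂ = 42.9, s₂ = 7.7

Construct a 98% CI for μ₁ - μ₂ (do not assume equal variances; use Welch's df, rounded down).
(22.10, 31.30)

Difference: x̄₁ - x̄₂ = 26.70
SE = √(s₁²/n₁ + s₂²/n₂) = √(14.5²/79 + 7.7²/52) = 1.9498
df = 124.27 → 124 (Welch–Satterthwaite, rounded down)
t* = 2.357

CI: 26.70 ± 2.357 · 1.9498 = 26.70 ± 4.60 = (22.10, 31.30)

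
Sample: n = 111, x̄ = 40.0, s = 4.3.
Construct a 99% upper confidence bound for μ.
μ ≤ 40.96

Upper bound (one-sided):
t* = 2.361 (one-sided for 99%)
Upper bound = x̄ + t* · s/√n = 40.0 + 2.361 · 4.3/√111 = 40.96

We are 99% confident that μ ≤ 40.96.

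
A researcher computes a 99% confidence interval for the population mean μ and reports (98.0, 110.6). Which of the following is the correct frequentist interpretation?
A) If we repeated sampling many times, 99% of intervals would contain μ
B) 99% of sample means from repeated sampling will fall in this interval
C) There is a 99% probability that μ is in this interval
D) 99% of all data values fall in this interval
A

A) Correct — this is the frequentist long-run coverage interpretation.
B) Wrong — coverage applies to intervals containing μ, not to future x̄ values.
C) Wrong — μ is fixed; the randomness lives in the interval, not in μ.
D) Wrong — a CI is about the parameter μ, not individual data values.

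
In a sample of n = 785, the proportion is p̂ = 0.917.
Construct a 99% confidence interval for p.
(0.892, 0.942)

Proportion CI:
SE = √(p̂(1-p̂)/n) = √(0.917 · 0.083 / 785) = 0.00985

z* = 2.576
Margin = z* · SE = 2.576 · 0.00985 = 0.0254

CI: 0.917 ± 0.0254 = (0.892, 0.942)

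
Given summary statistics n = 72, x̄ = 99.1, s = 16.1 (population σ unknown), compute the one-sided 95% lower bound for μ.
μ ≥ 95.94

Lower bound (one-sided):
t* = 1.667 (one-sided for 95%)
Lower bound = x̄ - t* · s/√n = 99.1 - 1.667 · 16.1/√72 = 95.94

We are 95% confident that μ ≥ 95.94.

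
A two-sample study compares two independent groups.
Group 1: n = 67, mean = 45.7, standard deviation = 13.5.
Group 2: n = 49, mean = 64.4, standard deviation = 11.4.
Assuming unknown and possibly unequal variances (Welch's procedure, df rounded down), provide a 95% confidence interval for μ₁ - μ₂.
(-23.29, -14.11)

Difference: x̄₁ - x̄₂ = -18.70
SE = √(s₁²/n₁ + s₂²/n₂) = √(13.5²/67 + 11.4²/49) = 2.3178
df = 111.59 → 111 (Welch–Satterthwaite, rounded down)
t* = 1.982

CI: -18.70 ± 1.982 · 2.3178 = -18.70 ± 4.59 = (-23.29, -14.11)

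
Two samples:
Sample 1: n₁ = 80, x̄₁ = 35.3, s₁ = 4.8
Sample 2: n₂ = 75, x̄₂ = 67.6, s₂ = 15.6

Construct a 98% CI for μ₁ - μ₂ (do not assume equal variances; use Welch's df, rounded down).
(-36.75, -27.85)

Difference: x̄₁ - x̄₂ = -32.30
SE = √(s₁²/n₁ + s₂²/n₂) = √(4.8²/80 + 15.6²/75) = 1.8796
df = 87.08 → 87 (Welch–Satterthwaite, rounded down)
t* = 2.370

CI: -32.30 ± 2.370 · 1.8796 = -32.30 ± 4.45 = (-36.75, -27.85)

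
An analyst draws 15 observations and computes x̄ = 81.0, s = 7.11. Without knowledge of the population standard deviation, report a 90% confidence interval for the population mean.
(77.77, 84.23)

t-interval (σ unknown):
df = n - 1 = 14
t* = 1.761 for 90% confidence

Margin of error = t* · s/√n = 1.761 · 7.11/√15 = 3.23

CI: (77.77, 84.23)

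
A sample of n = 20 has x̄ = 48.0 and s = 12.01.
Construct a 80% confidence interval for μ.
(44.43, 51.57)

t-interval (σ unknown):
df = n - 1 = 19
t* = 1.328 for 80% confidence

Margin of error = t* · s/√n = 1.328 · 12.01/√20 = 3.57

CI: (44.43, 51.57)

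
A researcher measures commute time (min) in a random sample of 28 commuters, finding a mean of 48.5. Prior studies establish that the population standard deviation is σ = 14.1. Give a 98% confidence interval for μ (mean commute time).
(42.30, 54.70)

z-interval (σ known):
z* = 2.326 for 98% confidence

Margin of error = z* · σ/√n = 2.326 · 14.1/√28 = 6.20

CI: (48.5 - 6.20, 48.5 + 6.20) = (42.30, 54.70)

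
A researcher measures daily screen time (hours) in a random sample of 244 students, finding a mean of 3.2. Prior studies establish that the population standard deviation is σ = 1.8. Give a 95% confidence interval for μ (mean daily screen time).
(2.97, 3.43)

z-interval (σ known):
z* = 1.960 for 95% confidence

Margin of error = z* · σ/√n = 1.960 · 1.8/√244 = 0.23

CI: (3.2 - 0.23, 3.2 + 0.23) = (2.97, 3.43)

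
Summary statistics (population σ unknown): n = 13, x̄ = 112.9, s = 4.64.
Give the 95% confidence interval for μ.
(110.10, 115.70)

t-interval (σ unknown):
df = n - 1 = 12
t* = 2.179 for 95% confidence

Margin of error = t* · s/√n = 2.179 · 4.64/√13 = 2.80

CI: (110.10, 115.70)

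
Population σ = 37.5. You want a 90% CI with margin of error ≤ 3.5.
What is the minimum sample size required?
n ≥ 311

For margin E ≤ 3.5:
n ≥ (z* · σ / E)²
n ≥ (1.645 · 37.5 / 3.5)²
n ≥ 310.64

Minimum n = 311 (rounding up)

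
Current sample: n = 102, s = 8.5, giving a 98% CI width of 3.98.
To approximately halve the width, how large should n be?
n ≈ 408

CI width ∝ 1/√n
To reduce width by factor 2, need √n to grow by 2 → need 2² = 4 times as many samples.

Current: n = 102, width = 3.98
New: n = 408, width ≈ 1.97

Width reduced by factor of 3.98/1.97 = 2.02.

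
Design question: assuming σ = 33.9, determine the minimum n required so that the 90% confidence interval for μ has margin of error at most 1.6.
n ≥ 1215

For margin E ≤ 1.6:
n ≥ (z* · σ / E)²
n ≥ (1.645 · 33.9 / 1.6)²
n ≥ 1214.76

Minimum n = 1215 (rounding up)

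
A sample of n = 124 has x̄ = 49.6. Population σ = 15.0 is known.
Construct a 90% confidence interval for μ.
(47.38, 51.82)

z-interval (σ known):
z* = 1.645 for 90% confidence

Margin of error = z* · σ/√n = 1.645 · 15.0/√124 = 2.22

CI: (49.6 - 2.22, 49.6 + 2.22) = (47.38, 51.82)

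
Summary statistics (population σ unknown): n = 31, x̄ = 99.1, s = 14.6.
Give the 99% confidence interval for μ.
(91.89, 106.31)

t-interval (σ unknown):
df = n - 1 = 30
t* = 2.750 for 99% confidence

Margin of error = t* · s/√n = 2.750 · 14.6/√31 = 7.21

CI: (91.89, 106.31)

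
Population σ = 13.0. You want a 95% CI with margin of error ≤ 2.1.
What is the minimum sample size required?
n ≥ 148

For margin E ≤ 2.1:
n ≥ (z* · σ / E)²
n ≥ (1.960 · 13.0 / 2.1)²
n ≥ 147.22

Minimum n = 148 (rounding up)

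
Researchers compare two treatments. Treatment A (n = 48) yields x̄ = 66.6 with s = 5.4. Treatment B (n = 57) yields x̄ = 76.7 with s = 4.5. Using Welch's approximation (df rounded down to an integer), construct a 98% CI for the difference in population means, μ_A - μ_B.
(-12.42, -7.78)

Difference: x̄₁ - x̄₂ = -10.10
SE = √(s₁²/n₁ + s₂²/n₂) = √(5.4²/48 + 4.5²/57) = 0.9812
df = 91.72 → 91 (Welch–Satterthwaite, rounded down)
t* = 2.368

CI: -10.10 ± 2.368 · 0.9812 = -10.10 ± 2.32 = (-12.42, -7.78)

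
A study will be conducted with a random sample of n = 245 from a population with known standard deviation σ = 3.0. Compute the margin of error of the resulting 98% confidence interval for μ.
Margin of error = 0.45

Margin of error = z* · σ/√n
= 2.326 · 3.0/√245
= 2.326 · 3.0/15.6525
= 0.45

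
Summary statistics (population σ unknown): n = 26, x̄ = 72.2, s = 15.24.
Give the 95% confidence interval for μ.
(66.04, 78.36)

t-interval (σ unknown):
df = n - 1 = 25
t* = 2.060 for 95% confidence

Margin of error = t* · s/√n = 2.060 · 15.24/√26 = 6.16

CI: (66.04, 78.36)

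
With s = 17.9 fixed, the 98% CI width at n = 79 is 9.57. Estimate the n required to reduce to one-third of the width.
n ≈ 711

CI width ∝ 1/√n
To reduce width by factor 3, need √n to grow by 3 → need 3² = 9 times as many samples.

Current: n = 79, width = 9.57
New: n = 711, width ≈ 3.13

Width reduced by factor of 9.57/3.13 = 3.06.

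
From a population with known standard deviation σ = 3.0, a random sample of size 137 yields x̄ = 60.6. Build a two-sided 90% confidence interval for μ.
(60.18, 61.02)

z-interval (σ known):
z* = 1.645 for 90% confidence

Margin of error = z* · σ/√n = 1.645 · 3.0/√137 = 0.42

CI: (60.6 - 0.42, 60.6 + 0.42) = (60.18, 61.02)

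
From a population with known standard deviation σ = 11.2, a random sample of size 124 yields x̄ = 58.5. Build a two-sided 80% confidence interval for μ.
(57.21, 59.79)

z-interval (σ known):
z* = 1.282 for 80% confidence

Margin of error = z* · σ/√n = 1.282 · 11.2/√124 = 1.29

CI: (58.5 - 1.29, 58.5 + 1.29) = (57.21, 59.79)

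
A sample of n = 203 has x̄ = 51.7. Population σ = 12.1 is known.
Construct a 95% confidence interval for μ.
(50.04, 53.36)

z-interval (σ known):
z* = 1.960 for 95% confidence

Margin of error = z* · σ/√n = 1.960 · 12.1/√203 = 1.66

CI: (51.7 - 1.66, 51.7 + 1.66) = (50.04, 53.36)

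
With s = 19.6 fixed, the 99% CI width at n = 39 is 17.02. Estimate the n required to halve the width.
n ≈ 156

CI width ∝ 1/√n
To reduce width by factor 2, need √n to grow by 2 → need 2² = 4 times as many samples.

Current: n = 39, width = 17.02
New: n = 156, width ≈ 8.19

Width reduced by factor of 17.02/8.19 = 2.08.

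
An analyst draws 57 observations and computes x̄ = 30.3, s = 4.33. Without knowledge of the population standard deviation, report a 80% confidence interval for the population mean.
(29.56, 31.04)

t-interval (σ unknown):
df = n - 1 = 56
t* = 1.297 for 80% confidence

Margin of error = t* · s/√n = 1.297 · 4.33/√57 = 0.74

CI: (29.56, 31.04)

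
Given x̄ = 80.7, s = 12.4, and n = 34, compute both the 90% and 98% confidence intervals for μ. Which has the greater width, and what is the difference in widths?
98% CI is wider by 3.20

df = 33
90% CI: t* = 1.692, (77.10, 84.30), width = 2 · t* · s/√n = 7.20
98% CI: t* = 2.445, (75.50, 85.90), width = 2 · t* · s/√n = 10.40

The 98% CI is wider by 10.40 - 7.20 = 3.20.
Higher confidence requires a wider interval.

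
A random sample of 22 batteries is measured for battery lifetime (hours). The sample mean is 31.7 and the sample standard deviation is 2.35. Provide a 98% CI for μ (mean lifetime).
(30.44, 32.96)

t-interval (σ unknown):
df = n - 1 = 21
t* = 2.518 for 98% confidence

Margin of error = t* · s/√n = 2.518 · 2.35/√22 = 1.26

CI: (30.44, 32.96)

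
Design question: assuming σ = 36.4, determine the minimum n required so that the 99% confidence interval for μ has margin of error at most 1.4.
n ≥ 4486

For margin E ≤ 1.4:
n ≥ (z* · σ / E)²
n ≥ (2.576 · 36.4 / 1.4)²
n ≥ 4485.78

Minimum n = 4486 (rounding up)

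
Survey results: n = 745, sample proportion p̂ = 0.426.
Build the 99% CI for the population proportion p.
(0.379, 0.473)

Proportion CI:
SE = √(p̂(1-p̂)/n) = √(0.426 · 0.574 / 745) = 0.01812

z* = 2.576
Margin = z* · SE = 2.576 · 0.01812 = 0.0467

CI: 0.426 ± 0.0467 = (0.379, 0.473)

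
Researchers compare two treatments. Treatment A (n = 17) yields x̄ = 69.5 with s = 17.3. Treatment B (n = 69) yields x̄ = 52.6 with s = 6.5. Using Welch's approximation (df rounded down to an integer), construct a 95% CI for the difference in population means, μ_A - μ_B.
(7.89, 25.91)

Difference: x̄₁ - x̄₂ = 16.90
SE = √(s₁²/n₁ + s₂²/n₂) = √(17.3²/17 + 6.5²/69) = 4.2682
df = 17.13 → 17 (Welch–Satterthwaite, rounded down)
t* = 2.110

CI: 16.90 ± 2.110 · 4.2682 = 16.90 ± 9.01 = (7.89, 25.91)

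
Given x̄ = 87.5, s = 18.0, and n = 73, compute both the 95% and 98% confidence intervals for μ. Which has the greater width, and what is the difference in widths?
98% CI is wider by 1.62

df = 72
95% CI: t* = 1.993, (83.30, 91.70), width = 2 · t* · s/√n = 8.40
98% CI: t* = 2.379, (82.49, 92.51), width = 2 · t* · s/√n = 10.02

The 98% CI is wider by 10.02 - 8.40 = 1.62.
Higher confidence requires a wider interval.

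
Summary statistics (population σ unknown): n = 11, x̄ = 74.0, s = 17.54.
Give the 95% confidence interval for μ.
(62.22, 85.78)

t-interval (σ unknown):
df = n - 1 = 10
t* = 2.228 for 95% confidence

Margin of error = t* · s/√n = 2.228 · 17.54/√11 = 11.78

CI: (62.22, 85.78)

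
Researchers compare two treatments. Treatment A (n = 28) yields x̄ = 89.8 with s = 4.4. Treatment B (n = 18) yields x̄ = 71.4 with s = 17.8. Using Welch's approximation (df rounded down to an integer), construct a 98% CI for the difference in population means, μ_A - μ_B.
(7.48, 29.32)

Difference: x̄₁ - x̄₂ = 18.40
SE = √(s₁²/n₁ + s₂²/n₂) = √(4.4²/28 + 17.8²/18) = 4.2771
df = 18.34 → 18 (Welch–Satterthwaite, rounded down)
t* = 2.552

CI: 18.40 ± 2.552 · 4.2771 = 18.40 ± 10.92 = (7.48, 29.32)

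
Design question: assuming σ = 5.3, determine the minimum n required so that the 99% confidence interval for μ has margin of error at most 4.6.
n ≥ 9

For margin E ≤ 4.6:
n ≥ (z* · σ / E)²
n ≥ (2.576 · 5.3 / 4.6)²
n ≥ 8.81

Minimum n = 9 (rounding up)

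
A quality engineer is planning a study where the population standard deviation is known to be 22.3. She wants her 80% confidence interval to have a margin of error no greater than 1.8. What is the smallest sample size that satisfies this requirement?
n ≥ 253

For margin E ≤ 1.8:
n ≥ (z* · σ / E)²
n ≥ (1.282 · 22.3 / 1.8)²
n ≥ 252.26

Minimum n = 253 (rounding up)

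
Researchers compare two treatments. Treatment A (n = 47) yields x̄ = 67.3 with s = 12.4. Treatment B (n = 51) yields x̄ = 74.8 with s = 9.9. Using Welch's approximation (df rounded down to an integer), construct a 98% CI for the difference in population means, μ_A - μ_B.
(-12.90, -2.10)

Difference: x̄₁ - x̄₂ = -7.50
SE = √(s₁²/n₁ + s₂²/n₂) = √(12.4²/47 + 9.9²/51) = 2.2789
df = 87.98 → 87 (Welch–Satterthwaite, rounded down)
t* = 2.370

CI: -7.50 ± 2.370 · 2.2789 = -7.50 ± 5.40 = (-12.90, -2.10)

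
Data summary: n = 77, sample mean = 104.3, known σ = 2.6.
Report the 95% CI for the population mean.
(103.72, 104.88)

z-interval (σ known):
z* = 1.960 for 95% confidence

Margin of error = z* · σ/√n = 1.960 · 2.6/√77 = 0.58

CI: (104.3 - 0.58, 104.3 + 0.58) = (103.72, 104.88)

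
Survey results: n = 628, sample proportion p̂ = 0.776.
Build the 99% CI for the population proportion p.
(0.733, 0.819)

Proportion CI:
SE = √(p̂(1-p̂)/n) = √(0.776 · 0.224 / 628) = 0.01664

z* = 2.576
Margin = z* · SE = 2.576 · 0.01664 = 0.0429

CI: 0.776 ± 0.0429 = (0.733, 0.819)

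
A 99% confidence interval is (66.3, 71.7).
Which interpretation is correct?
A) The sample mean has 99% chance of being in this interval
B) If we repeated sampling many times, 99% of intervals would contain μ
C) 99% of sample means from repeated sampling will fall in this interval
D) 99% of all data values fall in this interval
B

A) Wrong — x̄ is observed and sits in the interval by construction.
B) Correct — this is the frequentist long-run coverage interpretation.
C) Wrong — coverage applies to intervals containing μ, not to future x̄ values.
D) Wrong — a CI is about the parameter μ, not individual data values.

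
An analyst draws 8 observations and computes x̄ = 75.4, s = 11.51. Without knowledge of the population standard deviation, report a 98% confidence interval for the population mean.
(63.20, 87.60)

t-interval (σ unknown):
df = n - 1 = 7
t* = 2.998 for 98% confidence

Margin of error = t* · s/√n = 2.998 · 11.51/√8 = 12.20

CI: (63.20, 87.60)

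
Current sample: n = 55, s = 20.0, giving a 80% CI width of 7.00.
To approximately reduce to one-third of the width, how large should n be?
n ≈ 495

CI width ∝ 1/√n
To reduce width by factor 3, need √n to grow by 3 → need 3² = 9 times as many samples.

Current: n = 55, width = 7.00
New: n = 495, width ≈ 2.31

Width reduced by factor of 7.00/2.31 = 3.03.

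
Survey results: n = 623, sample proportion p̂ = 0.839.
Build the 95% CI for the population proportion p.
(0.810, 0.868)

Proportion CI:
SE = √(p̂(1-p̂)/n) = √(0.839 · 0.161 / 623) = 0.01472

z* = 1.960
Margin = z* · SE = 1.960 · 0.01472 = 0.0289

CI: 0.839 ± 0.0289 = (0.810, 0.868)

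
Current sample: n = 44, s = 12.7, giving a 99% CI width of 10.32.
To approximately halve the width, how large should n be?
n ≈ 176

CI width ∝ 1/√n
To reduce width by factor 2, need √n to grow by 2 → need 2² = 4 times as many samples.

Current: n = 44, width = 10.32
New: n = 176, width ≈ 4.99

Width reduced by factor of 10.32/4.99 = 2.07.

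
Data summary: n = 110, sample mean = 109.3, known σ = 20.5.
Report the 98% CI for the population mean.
(104.75, 113.85)

z-interval (σ known):
z* = 2.326 for 98% confidence

Margin of error = z* · σ/√n = 2.326 · 20.5/√110 = 4.55

CI: (109.3 - 4.55, 109.3 + 4.55) = (104.75, 113.85)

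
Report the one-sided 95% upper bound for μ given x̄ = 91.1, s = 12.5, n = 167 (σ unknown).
μ ≤ 92.70

Upper bound (one-sided):
t* = 1.654 (one-sided for 95%)
Upper bound = x̄ + t* · s/√n = 91.1 + 1.654 · 12.5/√167 = 92.70

We are 95% confident that μ ≤ 92.70.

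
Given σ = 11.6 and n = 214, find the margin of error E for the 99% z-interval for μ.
Margin of error = 2.04

Margin of error = z* · σ/√n
= 2.576 · 11.6/√214
= 2.576 · 11.6/14.6287
= 2.04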